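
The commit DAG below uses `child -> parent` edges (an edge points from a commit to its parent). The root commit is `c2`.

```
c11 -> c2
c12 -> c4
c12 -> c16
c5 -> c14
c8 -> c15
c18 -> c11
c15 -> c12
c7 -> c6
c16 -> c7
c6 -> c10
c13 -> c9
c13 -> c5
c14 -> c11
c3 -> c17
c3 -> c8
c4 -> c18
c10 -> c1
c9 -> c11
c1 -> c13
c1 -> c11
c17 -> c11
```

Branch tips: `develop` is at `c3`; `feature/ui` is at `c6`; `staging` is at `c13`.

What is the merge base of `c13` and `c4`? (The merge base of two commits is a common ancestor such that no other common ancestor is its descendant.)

c11

Ancestors of c13: {c11, c13, c14, c2, c5, c9}.
Ancestors of c4: {c11, c18, c2, c4}.
Common ancestors: {c11, c2}.
Among these, c11 is not an ancestor of any other common ancestor — it is the merge base.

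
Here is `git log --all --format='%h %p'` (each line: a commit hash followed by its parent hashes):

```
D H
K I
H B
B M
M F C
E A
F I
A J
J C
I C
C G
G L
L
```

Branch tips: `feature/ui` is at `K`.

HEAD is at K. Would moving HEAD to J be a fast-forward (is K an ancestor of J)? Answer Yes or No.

A fast-forward from K to J is possible iff K is an ancestor of J.
Ancestors of J: {C, G, J, L}.
K is not among them, so fast-forward is not possible.

No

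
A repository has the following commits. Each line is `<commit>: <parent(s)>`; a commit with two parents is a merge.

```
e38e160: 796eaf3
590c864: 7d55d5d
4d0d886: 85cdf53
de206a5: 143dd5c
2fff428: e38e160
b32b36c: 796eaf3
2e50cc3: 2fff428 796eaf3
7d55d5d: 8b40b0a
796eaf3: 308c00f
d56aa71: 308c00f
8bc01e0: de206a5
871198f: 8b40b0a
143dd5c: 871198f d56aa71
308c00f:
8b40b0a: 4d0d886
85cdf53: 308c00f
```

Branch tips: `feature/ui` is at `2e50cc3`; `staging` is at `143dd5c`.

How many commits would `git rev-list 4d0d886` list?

3

Walking parent pointers from 4d0d886: reachable set = {308c00f, 4d0d886, 85cdf53}.
That is 3 commits.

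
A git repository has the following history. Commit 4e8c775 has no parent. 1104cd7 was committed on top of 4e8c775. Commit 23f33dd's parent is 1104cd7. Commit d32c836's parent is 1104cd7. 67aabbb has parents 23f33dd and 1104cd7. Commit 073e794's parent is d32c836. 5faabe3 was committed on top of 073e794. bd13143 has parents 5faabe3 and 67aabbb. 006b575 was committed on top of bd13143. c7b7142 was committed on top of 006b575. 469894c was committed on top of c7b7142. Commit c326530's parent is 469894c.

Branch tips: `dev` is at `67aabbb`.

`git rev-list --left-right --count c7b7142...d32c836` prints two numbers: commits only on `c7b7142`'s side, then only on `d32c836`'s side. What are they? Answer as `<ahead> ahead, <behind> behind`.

7 ahead, 0 behind

Reachable from c7b7142: {006b575, 073e794, 1104cd7, 23f33dd, 4e8c775, 5faabe3, 67aabbb, bd13143, c7b7142, d32c836}.
Reachable from d32c836: {1104cd7, 4e8c775, d32c836}.
Only in c7b7142's history (ahead): {006b575, 073e794, 23f33dd, 5faabe3, 67aabbb, bd13143, c7b7142} — 7.
Only in d32c836's history (behind): {} — 0.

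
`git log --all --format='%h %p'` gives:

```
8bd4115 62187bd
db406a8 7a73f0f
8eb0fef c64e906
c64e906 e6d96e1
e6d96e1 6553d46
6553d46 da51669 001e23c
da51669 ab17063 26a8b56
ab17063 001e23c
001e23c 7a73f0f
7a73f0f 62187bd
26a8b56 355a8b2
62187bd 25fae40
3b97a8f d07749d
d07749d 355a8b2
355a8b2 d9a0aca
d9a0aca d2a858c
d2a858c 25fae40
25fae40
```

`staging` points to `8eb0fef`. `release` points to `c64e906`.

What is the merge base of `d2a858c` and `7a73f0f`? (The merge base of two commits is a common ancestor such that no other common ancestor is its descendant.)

25fae40

Ancestors of d2a858c: {25fae40, d2a858c}.
Ancestors of 7a73f0f: {25fae40, 62187bd, 7a73f0f}.
Common ancestors: {25fae40}.
The only common ancestor is 25fae40, so it is the merge base.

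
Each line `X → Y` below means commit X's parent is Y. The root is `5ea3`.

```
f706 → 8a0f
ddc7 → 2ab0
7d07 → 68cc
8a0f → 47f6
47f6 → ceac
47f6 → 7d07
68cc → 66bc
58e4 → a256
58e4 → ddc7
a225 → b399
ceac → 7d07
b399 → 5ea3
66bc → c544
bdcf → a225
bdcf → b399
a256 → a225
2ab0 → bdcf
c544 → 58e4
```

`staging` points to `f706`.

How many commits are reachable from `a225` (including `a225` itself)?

3

Walking parent pointers from a225: reachable set = {5ea3, a225, b399}.
That is 3 commits.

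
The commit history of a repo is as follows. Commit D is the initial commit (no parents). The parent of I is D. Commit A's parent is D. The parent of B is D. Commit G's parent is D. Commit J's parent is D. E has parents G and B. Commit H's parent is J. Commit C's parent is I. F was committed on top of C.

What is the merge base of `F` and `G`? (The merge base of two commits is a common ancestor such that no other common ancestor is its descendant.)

D

Ancestors of F: {C, D, F, I}.
Ancestors of G: {D, G}.
Common ancestors: {D}.
The only common ancestor is D, so it is the merge base.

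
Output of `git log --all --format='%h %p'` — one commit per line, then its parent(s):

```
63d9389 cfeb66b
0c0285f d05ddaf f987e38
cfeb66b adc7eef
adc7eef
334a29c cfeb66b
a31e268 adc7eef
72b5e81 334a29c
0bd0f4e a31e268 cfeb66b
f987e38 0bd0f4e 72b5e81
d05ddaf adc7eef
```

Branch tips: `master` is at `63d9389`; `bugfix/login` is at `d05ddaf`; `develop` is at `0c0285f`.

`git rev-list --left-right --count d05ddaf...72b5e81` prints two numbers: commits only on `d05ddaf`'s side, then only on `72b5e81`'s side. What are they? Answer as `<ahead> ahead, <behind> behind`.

Reachable from d05ddaf: {adc7eef, d05ddaf}.
Reachable from 72b5e81: {334a29c, 72b5e81, adc7eef, cfeb66b}.
Only in d05ddaf's history (ahead): {d05ddaf} — 1.
Only in 72b5e81's history (behind): {334a29c, 72b5e81, cfeb66b} — 3.

1 ahead, 3 behind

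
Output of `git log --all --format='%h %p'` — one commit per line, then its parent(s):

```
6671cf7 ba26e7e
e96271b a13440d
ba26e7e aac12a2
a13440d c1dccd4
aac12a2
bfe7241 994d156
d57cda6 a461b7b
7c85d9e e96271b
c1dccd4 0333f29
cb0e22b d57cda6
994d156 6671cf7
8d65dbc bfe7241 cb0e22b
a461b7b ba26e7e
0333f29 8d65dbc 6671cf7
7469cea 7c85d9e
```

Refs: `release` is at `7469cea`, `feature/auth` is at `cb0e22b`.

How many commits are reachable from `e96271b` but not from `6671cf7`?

Reachable from e96271b: {0333f29, 6671cf7, 8d65dbc, 994d156, a13440d, a461b7b, aac12a2, ba26e7e, bfe7241, c1dccd4, cb0e22b, d57cda6, e96271b}.
Reachable from 6671cf7: {6671cf7, aac12a2, ba26e7e}.
In e96271b's history but not 6671cf7's: {0333f29, 8d65dbc, 994d156, a13440d, a461b7b, bfe7241, c1dccd4, cb0e22b, d57cda6, e96271b} — 10 commits.

10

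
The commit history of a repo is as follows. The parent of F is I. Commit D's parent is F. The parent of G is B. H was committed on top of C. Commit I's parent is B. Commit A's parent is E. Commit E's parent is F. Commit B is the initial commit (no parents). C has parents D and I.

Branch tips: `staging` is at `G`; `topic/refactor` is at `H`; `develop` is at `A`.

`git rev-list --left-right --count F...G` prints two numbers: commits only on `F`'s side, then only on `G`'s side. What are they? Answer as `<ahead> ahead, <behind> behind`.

2 ahead, 1 behind

Reachable from F: {B, F, I}.
Reachable from G: {B, G}.
Only in F's history (ahead): {F, I} — 2.
Only in G's history (behind): {G} — 1.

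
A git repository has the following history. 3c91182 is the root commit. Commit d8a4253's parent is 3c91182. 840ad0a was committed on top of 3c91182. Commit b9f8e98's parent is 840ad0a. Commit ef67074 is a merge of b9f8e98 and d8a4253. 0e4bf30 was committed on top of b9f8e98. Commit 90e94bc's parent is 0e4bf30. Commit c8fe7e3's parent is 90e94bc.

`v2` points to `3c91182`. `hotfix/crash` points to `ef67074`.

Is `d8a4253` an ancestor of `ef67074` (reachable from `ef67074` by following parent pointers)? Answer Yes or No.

Ancestors of ef67074 (commits reachable by following parents): {3c91182, 840ad0a, b9f8e98, d8a4253, ef67074}.
d8a4253 is in that set, so it is an ancestor of ef67074.

Yes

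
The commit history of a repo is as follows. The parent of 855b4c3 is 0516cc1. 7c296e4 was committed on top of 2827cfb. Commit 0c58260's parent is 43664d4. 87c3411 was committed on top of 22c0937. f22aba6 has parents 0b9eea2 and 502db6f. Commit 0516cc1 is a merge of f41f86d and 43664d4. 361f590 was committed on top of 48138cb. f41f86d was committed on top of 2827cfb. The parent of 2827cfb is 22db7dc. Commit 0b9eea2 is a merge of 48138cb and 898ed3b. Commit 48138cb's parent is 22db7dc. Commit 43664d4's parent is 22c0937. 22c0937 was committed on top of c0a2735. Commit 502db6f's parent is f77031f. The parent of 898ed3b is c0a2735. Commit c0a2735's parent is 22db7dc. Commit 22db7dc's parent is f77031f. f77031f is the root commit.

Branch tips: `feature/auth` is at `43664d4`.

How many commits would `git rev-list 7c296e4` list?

4

Walking parent pointers from 7c296e4: reachable set = {22db7dc, 2827cfb, 7c296e4, f77031f}.
That is 4 commits.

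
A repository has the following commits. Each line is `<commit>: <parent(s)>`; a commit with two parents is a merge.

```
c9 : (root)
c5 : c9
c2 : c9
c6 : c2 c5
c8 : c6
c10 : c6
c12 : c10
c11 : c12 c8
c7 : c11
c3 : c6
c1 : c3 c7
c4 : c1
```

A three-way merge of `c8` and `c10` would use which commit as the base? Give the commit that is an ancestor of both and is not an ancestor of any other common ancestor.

c6

Ancestors of c8: {c2, c5, c6, c8, c9}.
Ancestors of c10: {c10, c2, c5, c6, c9}.
Common ancestors: {c2, c5, c6, c9}.
Among these, c6 is not an ancestor of any other common ancestor — it is the merge base.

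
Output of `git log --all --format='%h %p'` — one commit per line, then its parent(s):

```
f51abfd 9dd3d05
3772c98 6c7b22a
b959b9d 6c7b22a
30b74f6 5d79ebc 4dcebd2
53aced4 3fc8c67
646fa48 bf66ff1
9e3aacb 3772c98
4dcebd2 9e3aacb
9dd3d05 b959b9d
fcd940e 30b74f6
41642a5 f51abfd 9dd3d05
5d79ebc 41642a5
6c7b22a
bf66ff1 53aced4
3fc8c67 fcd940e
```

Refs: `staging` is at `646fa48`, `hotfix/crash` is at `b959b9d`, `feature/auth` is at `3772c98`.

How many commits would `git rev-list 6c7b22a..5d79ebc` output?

Reachable from 5d79ebc: {41642a5, 5d79ebc, 6c7b22a, 9dd3d05, b959b9d, f51abfd}.
Reachable from 6c7b22a: {6c7b22a}.
In 5d79ebc's history but not 6c7b22a's: {41642a5, 5d79ebc, 9dd3d05, b959b9d, f51abfd} — 5 commits.

5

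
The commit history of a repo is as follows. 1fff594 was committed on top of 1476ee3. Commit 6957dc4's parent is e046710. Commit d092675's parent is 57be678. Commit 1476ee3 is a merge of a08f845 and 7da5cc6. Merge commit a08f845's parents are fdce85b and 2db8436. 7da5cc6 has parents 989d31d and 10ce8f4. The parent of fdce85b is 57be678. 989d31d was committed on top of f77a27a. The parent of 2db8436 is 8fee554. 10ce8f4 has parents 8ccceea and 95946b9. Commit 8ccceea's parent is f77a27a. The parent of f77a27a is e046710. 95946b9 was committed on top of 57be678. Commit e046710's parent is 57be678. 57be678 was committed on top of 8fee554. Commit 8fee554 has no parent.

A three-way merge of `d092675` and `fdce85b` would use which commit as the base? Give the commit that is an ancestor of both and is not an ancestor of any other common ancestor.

57be678

Ancestors of d092675: {57be678, 8fee554, d092675}.
Ancestors of fdce85b: {57be678, 8fee554, fdce85b}.
Common ancestors: {57be678, 8fee554}.
Among these, 57be678 is not an ancestor of any other common ancestor — it is the merge base.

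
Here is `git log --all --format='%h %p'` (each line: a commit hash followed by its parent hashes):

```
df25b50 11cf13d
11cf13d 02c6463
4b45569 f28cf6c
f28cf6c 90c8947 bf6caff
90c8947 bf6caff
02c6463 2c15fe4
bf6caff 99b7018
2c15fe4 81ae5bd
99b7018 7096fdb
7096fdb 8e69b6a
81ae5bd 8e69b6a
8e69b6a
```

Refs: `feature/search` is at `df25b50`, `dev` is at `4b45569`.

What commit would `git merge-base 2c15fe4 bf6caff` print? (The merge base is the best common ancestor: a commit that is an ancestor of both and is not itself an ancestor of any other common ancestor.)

Ancestors of 2c15fe4: {2c15fe4, 81ae5bd, 8e69b6a}.
Ancestors of bf6caff: {7096fdb, 8e69b6a, 99b7018, bf6caff}.
Common ancestors: {8e69b6a}.
The only common ancestor is 8e69b6a, so it is the merge base.

8e69b6a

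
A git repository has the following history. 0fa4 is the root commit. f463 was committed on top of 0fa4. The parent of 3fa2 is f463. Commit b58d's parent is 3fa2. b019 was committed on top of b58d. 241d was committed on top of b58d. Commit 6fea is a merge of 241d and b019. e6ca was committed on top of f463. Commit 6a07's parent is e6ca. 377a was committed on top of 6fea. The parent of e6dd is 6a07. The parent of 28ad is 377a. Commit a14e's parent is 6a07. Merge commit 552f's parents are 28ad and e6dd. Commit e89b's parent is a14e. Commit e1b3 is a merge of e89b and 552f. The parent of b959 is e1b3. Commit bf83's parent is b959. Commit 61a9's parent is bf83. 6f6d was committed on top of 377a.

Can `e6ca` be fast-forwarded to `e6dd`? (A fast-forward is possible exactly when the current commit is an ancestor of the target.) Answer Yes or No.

Yes

A fast-forward from e6ca to e6dd is possible iff e6ca is an ancestor of e6dd.
Ancestors of e6dd: {0fa4, 6a07, e6ca, e6dd, f463}.
e6ca is among them, so fast-forward is possible.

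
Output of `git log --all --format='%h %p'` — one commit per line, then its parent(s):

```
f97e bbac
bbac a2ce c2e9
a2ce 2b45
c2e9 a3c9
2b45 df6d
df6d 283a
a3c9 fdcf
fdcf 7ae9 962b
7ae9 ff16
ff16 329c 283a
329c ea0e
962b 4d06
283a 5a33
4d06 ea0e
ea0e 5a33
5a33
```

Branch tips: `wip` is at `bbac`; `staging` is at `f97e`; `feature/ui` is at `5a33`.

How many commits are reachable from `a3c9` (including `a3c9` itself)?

10

Walking parent pointers from a3c9: reachable set = {283a, 329c, 4d06, 5a33, 7ae9, 962b, a3c9, ea0e, fdcf, ff16}.
That is 10 commits.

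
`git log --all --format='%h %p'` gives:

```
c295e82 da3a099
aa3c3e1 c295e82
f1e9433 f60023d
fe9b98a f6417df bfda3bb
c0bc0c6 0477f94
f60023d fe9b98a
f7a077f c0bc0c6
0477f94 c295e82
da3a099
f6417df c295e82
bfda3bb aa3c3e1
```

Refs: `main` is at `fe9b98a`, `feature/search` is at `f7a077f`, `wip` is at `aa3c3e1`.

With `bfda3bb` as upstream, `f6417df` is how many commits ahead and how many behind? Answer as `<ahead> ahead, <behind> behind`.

Reachable from f6417df: {c295e82, da3a099, f6417df}.
Reachable from bfda3bb: {aa3c3e1, bfda3bb, c295e82, da3a099}.
Only in f6417df's history (ahead): {f6417df} — 1.
Only in bfda3bb's history (behind): {aa3c3e1, bfda3bb} — 2.

1 ahead, 2 behind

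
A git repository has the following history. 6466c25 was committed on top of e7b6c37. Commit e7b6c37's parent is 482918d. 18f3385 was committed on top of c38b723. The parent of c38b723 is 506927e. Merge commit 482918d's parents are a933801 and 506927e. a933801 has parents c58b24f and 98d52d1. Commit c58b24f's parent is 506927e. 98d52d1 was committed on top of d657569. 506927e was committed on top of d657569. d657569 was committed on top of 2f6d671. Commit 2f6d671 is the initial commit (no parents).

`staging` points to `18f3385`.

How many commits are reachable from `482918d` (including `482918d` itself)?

7

Walking parent pointers from 482918d: reachable set = {2f6d671, 482918d, 506927e, 98d52d1, a933801, c58b24f, d657569}.
That is 7 commits.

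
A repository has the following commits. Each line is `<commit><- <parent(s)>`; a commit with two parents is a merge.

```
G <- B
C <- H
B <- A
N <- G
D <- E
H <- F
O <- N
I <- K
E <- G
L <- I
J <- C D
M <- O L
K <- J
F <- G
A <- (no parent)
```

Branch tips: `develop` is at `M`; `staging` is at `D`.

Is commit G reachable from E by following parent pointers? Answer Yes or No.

Ancestors of E (commits reachable by following parents): {A, B, E, G}.
G is in that set, so it is an ancestor of E.

Yes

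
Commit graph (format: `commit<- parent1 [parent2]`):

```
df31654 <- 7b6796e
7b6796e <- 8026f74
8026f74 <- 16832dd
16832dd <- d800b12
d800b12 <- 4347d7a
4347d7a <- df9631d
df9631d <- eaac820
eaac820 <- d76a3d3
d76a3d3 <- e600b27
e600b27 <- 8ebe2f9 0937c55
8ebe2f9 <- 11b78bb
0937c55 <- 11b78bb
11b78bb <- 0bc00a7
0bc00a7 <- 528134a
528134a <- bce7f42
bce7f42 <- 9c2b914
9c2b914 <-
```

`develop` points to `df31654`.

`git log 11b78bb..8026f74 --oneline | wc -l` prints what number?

10

Reachable from 8026f74: {0937c55, 0bc00a7, 11b78bb, 16832dd, 4347d7a, 528134a, 8026f74, 8ebe2f9, 9c2b914, bce7f42, d76a3d3, d800b12, df9631d, e600b27, eaac820}.
Reachable from 11b78bb: {0bc00a7, 11b78bb, 528134a, 9c2b914, bce7f42}.
In 8026f74's history but not 11b78bb's: {0937c55, 16832dd, 4347d7a, 8026f74, 8ebe2f9, d76a3d3, d800b12, df9631d, e600b27, eaac820} — 10 commits.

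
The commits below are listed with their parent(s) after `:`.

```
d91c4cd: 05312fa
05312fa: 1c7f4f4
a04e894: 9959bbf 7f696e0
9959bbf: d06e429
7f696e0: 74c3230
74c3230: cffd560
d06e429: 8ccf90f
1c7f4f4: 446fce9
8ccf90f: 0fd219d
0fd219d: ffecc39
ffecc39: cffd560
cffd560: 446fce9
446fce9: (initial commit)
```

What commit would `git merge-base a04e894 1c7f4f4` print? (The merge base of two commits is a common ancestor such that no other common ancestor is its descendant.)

Ancestors of a04e894: {0fd219d, 446fce9, 74c3230, 7f696e0, 8ccf90f, 9959bbf, a04e894, cffd560, d06e429, ffecc39}.
Ancestors of 1c7f4f4: {1c7f4f4, 446fce9}.
Common ancestors: {446fce9}.
The only common ancestor is 446fce9, so it is the merge base.

446fce9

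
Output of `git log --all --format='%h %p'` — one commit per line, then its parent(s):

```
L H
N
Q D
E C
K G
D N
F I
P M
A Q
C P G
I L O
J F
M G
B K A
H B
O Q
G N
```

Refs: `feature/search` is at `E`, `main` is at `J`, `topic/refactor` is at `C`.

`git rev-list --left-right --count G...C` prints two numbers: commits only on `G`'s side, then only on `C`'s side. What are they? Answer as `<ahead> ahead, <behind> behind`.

Reachable from G: {G, N}.
Reachable from C: {C, G, M, N, P}.
Only in G's history (ahead): {} — 0.
Only in C's history (behind): {C, M, P} — 3.

0 ahead, 3 behind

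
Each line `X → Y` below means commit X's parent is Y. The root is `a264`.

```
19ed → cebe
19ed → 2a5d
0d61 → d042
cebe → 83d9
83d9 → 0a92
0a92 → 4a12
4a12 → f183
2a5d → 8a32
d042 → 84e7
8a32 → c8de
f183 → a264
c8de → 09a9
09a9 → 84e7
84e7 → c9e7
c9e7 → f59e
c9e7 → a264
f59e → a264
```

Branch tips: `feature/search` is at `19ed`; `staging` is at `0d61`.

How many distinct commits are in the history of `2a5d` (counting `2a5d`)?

Walking parent pointers from 2a5d: reachable set = {09a9, 2a5d, 84e7, 8a32, a264, c8de, c9e7, f59e}.
That is 8 commits.

8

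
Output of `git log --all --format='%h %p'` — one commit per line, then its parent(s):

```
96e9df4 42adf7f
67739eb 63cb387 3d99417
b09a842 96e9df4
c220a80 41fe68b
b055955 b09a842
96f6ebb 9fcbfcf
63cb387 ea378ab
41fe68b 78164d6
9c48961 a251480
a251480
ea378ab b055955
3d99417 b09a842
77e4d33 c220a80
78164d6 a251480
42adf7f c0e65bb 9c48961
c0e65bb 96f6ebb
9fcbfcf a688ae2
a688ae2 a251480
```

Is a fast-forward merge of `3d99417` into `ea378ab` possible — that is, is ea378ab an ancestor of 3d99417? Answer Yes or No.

A fast-forward from ea378ab to 3d99417 is possible iff ea378ab is an ancestor of 3d99417.
Ancestors of 3d99417: {3d99417, 42adf7f, 96e9df4, 96f6ebb, 9c48961, 9fcbfcf, a251480, a688ae2, b09a842, c0e65bb}.
ea378ab is not among them, so fast-forward is not possible.

No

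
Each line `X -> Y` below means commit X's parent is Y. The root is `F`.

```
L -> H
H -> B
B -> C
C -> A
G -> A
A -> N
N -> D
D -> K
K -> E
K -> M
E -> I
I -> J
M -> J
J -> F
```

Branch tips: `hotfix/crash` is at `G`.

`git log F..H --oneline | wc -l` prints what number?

Reachable from H: {A, B, C, D, E, F, H, I, J, K, M, N}.
Reachable from F: {F}.
In H's history but not F's: {A, B, C, D, E, H, I, J, K, M, N} — 11 commits.

11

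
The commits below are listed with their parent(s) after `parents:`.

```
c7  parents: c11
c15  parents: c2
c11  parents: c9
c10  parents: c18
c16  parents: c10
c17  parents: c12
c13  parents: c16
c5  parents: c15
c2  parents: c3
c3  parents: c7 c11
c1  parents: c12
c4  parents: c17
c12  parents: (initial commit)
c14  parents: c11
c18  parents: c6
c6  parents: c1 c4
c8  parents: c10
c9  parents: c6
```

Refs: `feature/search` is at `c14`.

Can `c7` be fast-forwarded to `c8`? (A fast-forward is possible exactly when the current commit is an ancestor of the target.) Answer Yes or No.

No

A fast-forward from c7 to c8 is possible iff c7 is an ancestor of c8.
Ancestors of c8: {c1, c10, c12, c17, c18, c4, c6, c8}.
c7 is not among them, so fast-forward is not possible.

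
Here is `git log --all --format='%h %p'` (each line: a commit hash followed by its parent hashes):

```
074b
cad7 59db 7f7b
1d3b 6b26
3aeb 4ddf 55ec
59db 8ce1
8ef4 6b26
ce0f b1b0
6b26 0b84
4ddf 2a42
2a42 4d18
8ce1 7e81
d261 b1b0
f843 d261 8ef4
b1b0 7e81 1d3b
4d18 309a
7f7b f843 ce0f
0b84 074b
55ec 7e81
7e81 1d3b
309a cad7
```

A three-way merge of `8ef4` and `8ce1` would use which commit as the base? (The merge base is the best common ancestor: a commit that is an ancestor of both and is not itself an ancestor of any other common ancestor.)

6b26

Ancestors of 8ef4: {074b, 0b84, 6b26, 8ef4}.
Ancestors of 8ce1: {074b, 0b84, 1d3b, 6b26, 7e81, 8ce1}.
Common ancestors: {074b, 0b84, 6b26}.
Among these, 6b26 is not an ancestor of any other common ancestor — it is the merge base.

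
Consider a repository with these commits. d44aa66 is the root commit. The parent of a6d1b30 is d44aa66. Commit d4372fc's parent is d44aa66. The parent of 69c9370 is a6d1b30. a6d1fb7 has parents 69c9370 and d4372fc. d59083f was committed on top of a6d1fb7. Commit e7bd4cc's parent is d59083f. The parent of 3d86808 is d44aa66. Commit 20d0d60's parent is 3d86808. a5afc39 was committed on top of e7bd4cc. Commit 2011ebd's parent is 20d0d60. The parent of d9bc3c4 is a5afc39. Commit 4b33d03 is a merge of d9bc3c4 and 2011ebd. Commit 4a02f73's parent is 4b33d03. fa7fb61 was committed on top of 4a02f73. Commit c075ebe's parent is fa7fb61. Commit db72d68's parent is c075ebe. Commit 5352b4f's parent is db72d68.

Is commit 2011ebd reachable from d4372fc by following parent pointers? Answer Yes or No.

Ancestors of d4372fc: {d4372fc, d44aa66}.
2011ebd is not in that set, so it is not an ancestor of d4372fc.

No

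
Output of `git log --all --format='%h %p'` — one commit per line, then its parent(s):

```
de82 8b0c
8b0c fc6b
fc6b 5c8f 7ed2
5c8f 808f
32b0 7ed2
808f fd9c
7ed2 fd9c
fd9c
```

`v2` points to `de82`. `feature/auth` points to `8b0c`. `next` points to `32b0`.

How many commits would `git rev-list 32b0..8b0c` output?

Reachable from 8b0c: {5c8f, 7ed2, 808f, 8b0c, fc6b, fd9c}.
Reachable from 32b0: {32b0, 7ed2, fd9c}.
In 8b0c's history but not 32b0's: {5c8f, 808f, 8b0c, fc6b} — 4 commits.

4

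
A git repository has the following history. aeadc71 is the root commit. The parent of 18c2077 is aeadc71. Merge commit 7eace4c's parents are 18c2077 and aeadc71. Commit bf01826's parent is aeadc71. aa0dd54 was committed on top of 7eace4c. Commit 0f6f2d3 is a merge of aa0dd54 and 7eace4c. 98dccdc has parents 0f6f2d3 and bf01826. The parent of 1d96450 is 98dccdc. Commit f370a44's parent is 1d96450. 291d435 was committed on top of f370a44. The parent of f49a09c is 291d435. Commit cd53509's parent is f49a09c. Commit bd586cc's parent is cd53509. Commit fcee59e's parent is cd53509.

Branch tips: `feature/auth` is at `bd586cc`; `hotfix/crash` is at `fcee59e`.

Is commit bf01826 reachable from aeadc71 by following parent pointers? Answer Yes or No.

No

Ancestors of aeadc71: {aeadc71}.
bf01826 is not in that set, so it is not an ancestor of aeadc71.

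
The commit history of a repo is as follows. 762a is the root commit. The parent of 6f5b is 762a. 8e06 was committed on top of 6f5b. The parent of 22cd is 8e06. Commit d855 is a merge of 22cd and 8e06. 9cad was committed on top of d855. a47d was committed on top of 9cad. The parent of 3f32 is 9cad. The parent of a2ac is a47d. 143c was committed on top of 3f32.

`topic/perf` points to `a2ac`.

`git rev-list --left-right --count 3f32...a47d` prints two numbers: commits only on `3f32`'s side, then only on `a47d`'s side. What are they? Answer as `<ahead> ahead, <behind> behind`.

1 ahead, 1 behind

Reachable from 3f32: {22cd, 3f32, 6f5b, 762a, 8e06, 9cad, d855}.
Reachable from a47d: {22cd, 6f5b, 762a, 8e06, 9cad, a47d, d855}.
Only in 3f32's history (ahead): {3f32} — 1.
Only in a47d's history (behind): {a47d} — 1.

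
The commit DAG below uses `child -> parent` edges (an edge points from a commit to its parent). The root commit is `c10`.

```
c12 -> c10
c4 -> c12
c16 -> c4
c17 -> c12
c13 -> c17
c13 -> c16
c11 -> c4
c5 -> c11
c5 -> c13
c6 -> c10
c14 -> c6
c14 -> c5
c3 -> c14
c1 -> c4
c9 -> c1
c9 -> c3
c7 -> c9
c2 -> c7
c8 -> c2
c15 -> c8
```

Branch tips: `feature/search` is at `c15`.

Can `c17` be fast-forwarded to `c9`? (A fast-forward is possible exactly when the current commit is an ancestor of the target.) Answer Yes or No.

Yes

A fast-forward from c17 to c9 is possible iff c17 is an ancestor of c9.
Ancestors of c9: {c1, c10, c11, c12, c13, c14, c16, c17, c3, c4, c5, c6, c9}.
c17 is among them, so fast-forward is possible.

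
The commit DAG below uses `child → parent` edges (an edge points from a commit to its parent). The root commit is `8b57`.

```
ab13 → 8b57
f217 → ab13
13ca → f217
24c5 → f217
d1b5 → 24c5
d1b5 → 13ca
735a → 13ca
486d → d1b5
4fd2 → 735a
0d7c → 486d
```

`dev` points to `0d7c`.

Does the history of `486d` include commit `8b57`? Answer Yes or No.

Ancestors of 486d (commits reachable by following parents): {13ca, 24c5, 486d, 8b57, ab13, d1b5, f217}.
8b57 is in that set, so it is an ancestor of 486d.

Yes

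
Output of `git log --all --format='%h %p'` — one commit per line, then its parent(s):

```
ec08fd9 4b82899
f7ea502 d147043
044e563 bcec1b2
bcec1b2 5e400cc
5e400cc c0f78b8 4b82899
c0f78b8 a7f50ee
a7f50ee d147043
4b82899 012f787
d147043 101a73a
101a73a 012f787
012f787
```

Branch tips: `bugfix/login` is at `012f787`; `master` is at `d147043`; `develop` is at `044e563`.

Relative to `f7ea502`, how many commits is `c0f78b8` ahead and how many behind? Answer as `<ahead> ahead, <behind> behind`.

2 ahead, 1 behind

Reachable from c0f78b8: {012f787, 101a73a, a7f50ee, c0f78b8, d147043}.
Reachable from f7ea502: {012f787, 101a73a, d147043, f7ea502}.
Only in c0f78b8's history (ahead): {a7f50ee, c0f78b8} — 2.
Only in f7ea502's history (behind): {f7ea502} — 1.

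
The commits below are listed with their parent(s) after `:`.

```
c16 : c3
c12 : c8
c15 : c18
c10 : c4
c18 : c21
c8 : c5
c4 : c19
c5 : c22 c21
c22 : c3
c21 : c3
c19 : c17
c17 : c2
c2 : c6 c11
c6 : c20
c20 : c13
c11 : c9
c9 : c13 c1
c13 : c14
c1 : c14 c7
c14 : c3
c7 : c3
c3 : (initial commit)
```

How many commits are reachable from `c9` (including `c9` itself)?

6

Walking parent pointers from c9: reachable set = {c1, c13, c14, c3, c7, c9}.
That is 6 commits.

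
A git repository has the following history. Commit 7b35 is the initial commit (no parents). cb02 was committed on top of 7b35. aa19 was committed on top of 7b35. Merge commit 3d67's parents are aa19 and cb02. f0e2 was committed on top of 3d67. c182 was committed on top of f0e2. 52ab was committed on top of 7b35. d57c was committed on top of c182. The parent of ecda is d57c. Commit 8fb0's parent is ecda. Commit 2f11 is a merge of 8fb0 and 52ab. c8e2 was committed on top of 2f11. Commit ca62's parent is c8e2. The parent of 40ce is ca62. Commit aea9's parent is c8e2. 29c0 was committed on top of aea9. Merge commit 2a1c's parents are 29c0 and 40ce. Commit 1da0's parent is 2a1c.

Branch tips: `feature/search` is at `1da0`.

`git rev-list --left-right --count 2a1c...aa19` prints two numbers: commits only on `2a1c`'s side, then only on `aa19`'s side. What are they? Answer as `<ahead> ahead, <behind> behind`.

15 ahead, 0 behind

Reachable from 2a1c: {29c0, 2a1c, 2f11, 3d67, 40ce, 52ab, 7b35, 8fb0, aa19, aea9, c182, c8e2, ca62, cb02, d57c, ecda, f0e2}.
Reachable from aa19: {7b35, aa19}.
Only in 2a1c's history (ahead): {29c0, 2a1c, 2f11, 3d67, 40ce, 52ab, 8fb0, aea9, c182, c8e2, ca62, cb02, d57c, ecda, f0e2} — 15.
Only in aa19's history (behind): {} — 0.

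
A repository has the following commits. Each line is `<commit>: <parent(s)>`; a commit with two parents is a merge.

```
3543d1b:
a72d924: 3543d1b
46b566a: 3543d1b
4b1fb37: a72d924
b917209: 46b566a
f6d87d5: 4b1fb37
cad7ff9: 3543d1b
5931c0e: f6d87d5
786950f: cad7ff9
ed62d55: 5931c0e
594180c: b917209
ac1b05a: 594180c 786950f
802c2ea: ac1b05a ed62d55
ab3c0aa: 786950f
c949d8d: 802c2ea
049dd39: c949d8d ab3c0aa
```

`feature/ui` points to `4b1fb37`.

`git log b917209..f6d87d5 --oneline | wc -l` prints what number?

Reachable from f6d87d5: {3543d1b, 4b1fb37, a72d924, f6d87d5}.
Reachable from b917209: {3543d1b, 46b566a, b917209}.
In f6d87d5's history but not b917209's: {4b1fb37, a72d924, f6d87d5} — 3 commits.

3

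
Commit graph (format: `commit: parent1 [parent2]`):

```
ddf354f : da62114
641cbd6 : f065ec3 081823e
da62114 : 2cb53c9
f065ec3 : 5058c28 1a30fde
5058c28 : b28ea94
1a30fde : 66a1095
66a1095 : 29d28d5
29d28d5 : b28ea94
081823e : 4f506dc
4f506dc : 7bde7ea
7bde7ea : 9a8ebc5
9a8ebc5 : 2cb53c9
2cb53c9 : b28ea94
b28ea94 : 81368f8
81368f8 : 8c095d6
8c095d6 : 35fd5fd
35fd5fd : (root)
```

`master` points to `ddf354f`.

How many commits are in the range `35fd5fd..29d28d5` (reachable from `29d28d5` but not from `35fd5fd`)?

Reachable from 29d28d5: {29d28d5, 35fd5fd, 81368f8, 8c095d6, b28ea94}.
Reachable from 35fd5fd: {35fd5fd}.
In 29d28d5's history but not 35fd5fd's: {29d28d5, 81368f8, 8c095d6, b28ea94} — 4 commits.

4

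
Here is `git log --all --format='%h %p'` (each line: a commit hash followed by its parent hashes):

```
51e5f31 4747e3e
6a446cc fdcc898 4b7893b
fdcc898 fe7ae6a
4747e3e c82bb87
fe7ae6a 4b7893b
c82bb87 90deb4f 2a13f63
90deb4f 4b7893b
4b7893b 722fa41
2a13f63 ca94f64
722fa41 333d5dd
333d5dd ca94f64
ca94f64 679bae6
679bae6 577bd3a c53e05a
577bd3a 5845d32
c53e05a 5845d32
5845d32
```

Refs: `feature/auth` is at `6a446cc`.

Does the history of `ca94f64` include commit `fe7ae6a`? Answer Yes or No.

Ancestors of ca94f64: {577bd3a, 5845d32, 679bae6, c53e05a, ca94f64}.
fe7ae6a is not in that set, so it is not an ancestor of ca94f64.

No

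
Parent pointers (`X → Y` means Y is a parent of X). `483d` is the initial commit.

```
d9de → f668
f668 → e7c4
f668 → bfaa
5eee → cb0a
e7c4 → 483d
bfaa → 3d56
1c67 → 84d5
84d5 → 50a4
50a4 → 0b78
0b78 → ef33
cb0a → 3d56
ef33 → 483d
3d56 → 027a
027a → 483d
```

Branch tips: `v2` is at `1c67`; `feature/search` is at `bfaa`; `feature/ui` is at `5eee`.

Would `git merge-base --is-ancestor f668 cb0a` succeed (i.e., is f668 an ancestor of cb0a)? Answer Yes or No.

Ancestors of cb0a: {027a, 3d56, 483d, cb0a}.
f668 is not in that set, so it is not an ancestor of cb0a.

No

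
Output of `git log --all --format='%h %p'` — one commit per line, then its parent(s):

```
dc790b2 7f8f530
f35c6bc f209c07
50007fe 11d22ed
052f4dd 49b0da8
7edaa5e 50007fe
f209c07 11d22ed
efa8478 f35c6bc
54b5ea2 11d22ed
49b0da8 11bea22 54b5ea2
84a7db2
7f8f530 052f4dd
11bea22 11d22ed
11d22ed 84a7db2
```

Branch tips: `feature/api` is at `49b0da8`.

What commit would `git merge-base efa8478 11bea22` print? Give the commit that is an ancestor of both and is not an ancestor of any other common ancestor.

Ancestors of efa8478: {11d22ed, 84a7db2, efa8478, f209c07, f35c6bc}.
Ancestors of 11bea22: {11bea22, 11d22ed, 84a7db2}.
Common ancestors: {11d22ed, 84a7db2}.
Among these, 11d22ed is not an ancestor of any other common ancestor — it is the merge base.

11d22ed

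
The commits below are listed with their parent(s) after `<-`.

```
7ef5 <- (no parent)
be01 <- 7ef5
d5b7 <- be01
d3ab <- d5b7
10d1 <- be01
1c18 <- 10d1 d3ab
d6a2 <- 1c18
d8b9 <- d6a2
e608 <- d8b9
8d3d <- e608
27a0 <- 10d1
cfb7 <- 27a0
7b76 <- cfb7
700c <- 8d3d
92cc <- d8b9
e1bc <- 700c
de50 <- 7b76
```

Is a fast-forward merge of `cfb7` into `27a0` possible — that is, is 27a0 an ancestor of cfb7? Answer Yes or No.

A fast-forward from 27a0 to cfb7 is possible iff 27a0 is an ancestor of cfb7.
Ancestors of cfb7: {10d1, 27a0, 7ef5, be01, cfb7}.
27a0 is among them, so fast-forward is possible.

Yes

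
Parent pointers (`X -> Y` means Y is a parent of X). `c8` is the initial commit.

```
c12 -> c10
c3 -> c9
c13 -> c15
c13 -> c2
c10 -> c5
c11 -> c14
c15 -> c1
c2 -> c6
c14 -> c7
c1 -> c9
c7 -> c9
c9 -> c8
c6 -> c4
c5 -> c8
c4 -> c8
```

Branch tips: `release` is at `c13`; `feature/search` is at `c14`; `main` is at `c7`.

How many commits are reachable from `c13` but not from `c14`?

6

Reachable from c13: {c1, c13, c15, c2, c4, c6, c8, c9}.
Reachable from c14: {c14, c7, c8, c9}.
In c13's history but not c14's: {c1, c13, c15, c2, c4, c6} — 6 commits.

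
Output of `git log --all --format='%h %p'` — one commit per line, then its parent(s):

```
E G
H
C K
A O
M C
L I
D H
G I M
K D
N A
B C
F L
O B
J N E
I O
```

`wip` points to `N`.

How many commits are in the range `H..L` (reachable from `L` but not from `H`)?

Reachable from L: {B, C, D, H, I, K, L, O}.
Reachable from H: {H}.
In L's history but not H's: {B, C, D, I, K, L, O} — 7 commits.

7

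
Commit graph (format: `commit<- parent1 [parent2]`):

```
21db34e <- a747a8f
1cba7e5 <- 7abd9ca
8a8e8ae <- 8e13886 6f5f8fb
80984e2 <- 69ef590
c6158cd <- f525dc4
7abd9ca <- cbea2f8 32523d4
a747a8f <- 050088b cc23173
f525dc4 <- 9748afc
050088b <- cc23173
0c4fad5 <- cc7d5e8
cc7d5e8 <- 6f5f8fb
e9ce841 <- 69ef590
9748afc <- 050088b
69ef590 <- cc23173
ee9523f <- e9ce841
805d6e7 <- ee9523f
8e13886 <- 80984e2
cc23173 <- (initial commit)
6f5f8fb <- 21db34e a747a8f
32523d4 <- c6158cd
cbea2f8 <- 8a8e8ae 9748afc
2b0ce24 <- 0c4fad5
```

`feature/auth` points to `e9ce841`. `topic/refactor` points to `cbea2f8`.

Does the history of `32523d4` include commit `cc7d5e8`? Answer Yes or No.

Ancestors of 32523d4: {050088b, 32523d4, 9748afc, c6158cd, cc23173, f525dc4}.
cc7d5e8 is not in that set, so it is not an ancestor of 32523d4.

No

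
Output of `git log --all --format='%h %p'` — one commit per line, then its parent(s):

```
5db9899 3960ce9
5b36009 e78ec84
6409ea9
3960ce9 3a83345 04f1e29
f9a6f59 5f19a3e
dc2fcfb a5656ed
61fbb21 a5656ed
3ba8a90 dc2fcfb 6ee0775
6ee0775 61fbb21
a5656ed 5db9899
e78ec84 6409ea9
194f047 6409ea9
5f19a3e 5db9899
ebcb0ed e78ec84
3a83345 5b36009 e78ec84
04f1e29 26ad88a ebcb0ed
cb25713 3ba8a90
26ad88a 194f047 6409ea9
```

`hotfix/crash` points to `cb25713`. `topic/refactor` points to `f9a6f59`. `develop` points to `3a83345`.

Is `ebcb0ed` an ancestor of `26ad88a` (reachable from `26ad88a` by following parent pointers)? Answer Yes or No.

No

Ancestors of 26ad88a: {194f047, 26ad88a, 6409ea9}.
ebcb0ed is not in that set, so it is not an ancestor of 26ad88a.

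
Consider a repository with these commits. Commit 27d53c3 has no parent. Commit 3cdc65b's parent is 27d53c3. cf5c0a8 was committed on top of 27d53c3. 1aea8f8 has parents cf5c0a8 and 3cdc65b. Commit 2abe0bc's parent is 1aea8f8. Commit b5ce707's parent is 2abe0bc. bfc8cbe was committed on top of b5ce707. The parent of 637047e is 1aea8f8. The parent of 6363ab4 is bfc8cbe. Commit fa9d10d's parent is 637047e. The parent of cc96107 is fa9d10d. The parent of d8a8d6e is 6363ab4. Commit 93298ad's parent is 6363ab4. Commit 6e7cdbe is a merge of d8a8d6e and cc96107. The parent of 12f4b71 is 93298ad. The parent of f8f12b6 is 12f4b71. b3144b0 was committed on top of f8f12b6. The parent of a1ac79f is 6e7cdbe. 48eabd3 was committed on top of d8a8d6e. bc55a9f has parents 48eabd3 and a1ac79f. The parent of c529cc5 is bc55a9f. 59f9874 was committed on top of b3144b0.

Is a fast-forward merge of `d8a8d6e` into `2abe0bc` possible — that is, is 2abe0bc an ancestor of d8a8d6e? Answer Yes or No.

Yes

A fast-forward from 2abe0bc to d8a8d6e is possible iff 2abe0bc is an ancestor of d8a8d6e.
Ancestors of d8a8d6e: {1aea8f8, 27d53c3, 2abe0bc, 3cdc65b, 6363ab4, b5ce707, bfc8cbe, cf5c0a8, d8a8d6e}.
2abe0bc is among them, so fast-forward is possible.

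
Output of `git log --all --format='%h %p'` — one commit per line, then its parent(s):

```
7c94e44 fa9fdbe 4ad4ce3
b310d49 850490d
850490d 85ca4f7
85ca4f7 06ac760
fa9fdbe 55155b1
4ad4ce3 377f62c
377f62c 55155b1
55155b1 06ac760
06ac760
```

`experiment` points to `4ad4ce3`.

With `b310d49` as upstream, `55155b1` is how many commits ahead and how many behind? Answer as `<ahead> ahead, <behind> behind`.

Reachable from 55155b1: {06ac760, 55155b1}.
Reachable from b310d49: {06ac760, 850490d, 85ca4f7, b310d49}.
Only in 55155b1's history (ahead): {55155b1} — 1.
Only in b310d49's history (behind): {850490d, 85ca4f7, b310d49} — 3.

1 ahead, 3 behind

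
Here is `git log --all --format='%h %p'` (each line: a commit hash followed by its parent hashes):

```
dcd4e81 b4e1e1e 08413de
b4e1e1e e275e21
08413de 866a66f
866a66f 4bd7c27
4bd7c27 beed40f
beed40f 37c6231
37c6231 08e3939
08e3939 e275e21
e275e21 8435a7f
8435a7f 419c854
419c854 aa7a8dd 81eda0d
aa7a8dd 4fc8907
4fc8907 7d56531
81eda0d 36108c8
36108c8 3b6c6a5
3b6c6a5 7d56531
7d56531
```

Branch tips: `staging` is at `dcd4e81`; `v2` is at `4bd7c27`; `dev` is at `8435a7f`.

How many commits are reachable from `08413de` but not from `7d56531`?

14

Reachable from 08413de: {08413de, 08e3939, 36108c8, 37c6231, 3b6c6a5, 419c854, 4bd7c27, 4fc8907, 7d56531, 81eda0d, 8435a7f, 866a66f, aa7a8dd, beed40f, e275e21}.
Reachable from 7d56531: {7d56531}.
In 08413de's history but not 7d56531's: {08413de, 08e3939, 36108c8, 37c6231, 3b6c6a5, 419c854, 4bd7c27, 4fc8907, 81eda0d, 8435a7f, 866a66f, aa7a8dd, beed40f, e275e21} — 14 commits.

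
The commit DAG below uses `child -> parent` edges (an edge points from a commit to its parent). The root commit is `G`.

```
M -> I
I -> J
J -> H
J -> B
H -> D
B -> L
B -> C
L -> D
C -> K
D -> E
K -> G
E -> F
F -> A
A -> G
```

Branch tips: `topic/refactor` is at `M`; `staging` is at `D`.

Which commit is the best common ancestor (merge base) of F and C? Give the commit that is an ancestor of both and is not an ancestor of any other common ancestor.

G

Ancestors of F: {A, F, G}.
Ancestors of C: {C, G, K}.
Common ancestors: {G}.
The only common ancestor is G, so it is the merge base.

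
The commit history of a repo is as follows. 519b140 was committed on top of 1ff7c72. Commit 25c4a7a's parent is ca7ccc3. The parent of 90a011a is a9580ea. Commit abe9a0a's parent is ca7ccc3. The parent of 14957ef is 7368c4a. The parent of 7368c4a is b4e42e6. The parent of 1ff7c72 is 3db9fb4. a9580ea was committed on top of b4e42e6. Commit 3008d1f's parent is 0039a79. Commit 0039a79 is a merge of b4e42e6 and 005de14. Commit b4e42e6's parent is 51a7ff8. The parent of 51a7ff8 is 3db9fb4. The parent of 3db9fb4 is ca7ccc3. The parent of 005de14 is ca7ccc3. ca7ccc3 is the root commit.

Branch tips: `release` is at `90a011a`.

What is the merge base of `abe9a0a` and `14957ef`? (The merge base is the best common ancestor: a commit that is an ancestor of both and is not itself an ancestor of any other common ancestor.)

ca7ccc3

Ancestors of abe9a0a: {abe9a0a, ca7ccc3}.
Ancestors of 14957ef: {14957ef, 3db9fb4, 51a7ff8, 7368c4a, b4e42e6, ca7ccc3}.
Common ancestors: {ca7ccc3}.
The only common ancestor is ca7ccc3, so it is the merge base.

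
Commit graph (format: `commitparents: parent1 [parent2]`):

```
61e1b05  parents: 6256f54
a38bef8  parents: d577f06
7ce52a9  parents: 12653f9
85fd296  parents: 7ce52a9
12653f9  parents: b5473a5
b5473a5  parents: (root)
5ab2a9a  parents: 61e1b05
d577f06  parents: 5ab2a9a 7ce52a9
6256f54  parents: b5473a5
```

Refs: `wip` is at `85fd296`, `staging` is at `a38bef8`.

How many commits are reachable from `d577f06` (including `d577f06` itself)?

7

Walking parent pointers from d577f06: reachable set = {12653f9, 5ab2a9a, 61e1b05, 6256f54, 7ce52a9, b5473a5, d577f06}.
That is 7 commits.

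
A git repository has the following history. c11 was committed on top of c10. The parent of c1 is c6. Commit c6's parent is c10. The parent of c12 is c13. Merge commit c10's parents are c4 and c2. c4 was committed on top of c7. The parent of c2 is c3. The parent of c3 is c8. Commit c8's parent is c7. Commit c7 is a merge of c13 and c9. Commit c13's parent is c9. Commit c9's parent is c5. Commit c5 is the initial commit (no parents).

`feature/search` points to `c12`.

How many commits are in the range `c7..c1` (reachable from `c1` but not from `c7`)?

Reachable from c1: {c1, c10, c13, c2, c3, c4, c5, c6, c7, c8, c9}.
Reachable from c7: {c13, c5, c7, c9}.
In c1's history but not c7's: {c1, c10, c2, c3, c4, c6, c8} — 7 commits.

7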